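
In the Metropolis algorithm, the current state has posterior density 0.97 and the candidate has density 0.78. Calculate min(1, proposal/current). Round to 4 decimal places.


Ratio = 0.78/0.97 = 0.8041
Acceptance probability = min(1, 0.8041)
= 0.8041

0.8041


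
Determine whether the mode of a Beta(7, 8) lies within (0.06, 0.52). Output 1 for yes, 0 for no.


First find the mode: (a-1)/(a+b-2) = 0.4615
Is 0.4615 in (0.06, 0.52)? 1

1


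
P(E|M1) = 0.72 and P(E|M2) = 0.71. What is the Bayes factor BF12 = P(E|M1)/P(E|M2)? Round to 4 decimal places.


Bayes factor BF12 = P(E|M1) / P(E|M2)
= 0.72 / 0.71
= 1.0141

1.0141


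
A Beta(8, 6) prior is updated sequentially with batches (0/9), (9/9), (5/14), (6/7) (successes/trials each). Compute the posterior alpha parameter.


Sequential conjugate updating is equivalent to a single batch update.
Total successes across all batches = 20
alpha_posterior = alpha_prior + total_successes = 8 + 20
= 28

28


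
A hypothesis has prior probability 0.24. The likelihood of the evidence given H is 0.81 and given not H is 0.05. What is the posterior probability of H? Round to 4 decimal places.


Using Bayes' theorem:
P(E) = 0.24 * 0.81 + 0.76 * 0.05
P(E) = 0.2324
P(H|E) = (0.24 * 0.81) / 0.2324 = 0.8365

0.8365


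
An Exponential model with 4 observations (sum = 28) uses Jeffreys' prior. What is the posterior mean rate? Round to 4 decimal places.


Posterior Gamma(4, 28)
E[lambda] = 4/28 = 0.1429

0.1429


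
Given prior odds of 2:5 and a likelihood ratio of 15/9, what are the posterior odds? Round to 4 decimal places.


Posterior odds = prior odds * LR
Prior odds = 2/5 = 0.4
LR = 15/9 = 1.6667
Posterior odds = 0.4 * 1.6667 = 0.6667

0.6667


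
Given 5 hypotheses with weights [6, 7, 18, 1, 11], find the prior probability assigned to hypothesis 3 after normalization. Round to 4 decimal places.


To normalize, divide each weight by the sum of all weights.
Sum = 43
Prior(H3) = 18/43 = 0.4186

0.4186


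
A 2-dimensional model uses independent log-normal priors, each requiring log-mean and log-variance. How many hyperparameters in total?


Per parameter: 2 (log-mean and log-variance).
Total = 2 * 2 = 4

4


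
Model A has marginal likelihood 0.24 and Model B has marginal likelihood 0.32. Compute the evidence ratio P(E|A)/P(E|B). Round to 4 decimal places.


Evidence ratio = P(E|A) / P(E|B)
= 0.24 / 0.32
= 0.75

0.75


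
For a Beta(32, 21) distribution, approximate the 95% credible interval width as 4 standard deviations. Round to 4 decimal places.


Variance of Beta(a,b) = ab / ((a+b)^2 * (a+b+1))
= 32*21 / ((53)^2 * 54)
= 0.0044
SD = sqrt(0.0044) = 0.0666
Width = 4 * SD = 0.2662

0.2662


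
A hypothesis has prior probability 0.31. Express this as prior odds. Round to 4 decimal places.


Odds = P(H) / P(not H) = 0.31 / 0.69
= 0.4493

0.4493


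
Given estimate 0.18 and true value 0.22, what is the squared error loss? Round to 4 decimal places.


Squared error = (estimate - true)^2
Difference = -0.04
Loss = -0.04^2 = 0.0016

0.0016


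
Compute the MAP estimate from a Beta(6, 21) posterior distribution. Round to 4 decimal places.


MAP = mode of Beta distribution
= (alpha - 1)/(alpha + beta - 2)
= (6-1)/(6+21-2)
= 5/25 = 0.2

0.2


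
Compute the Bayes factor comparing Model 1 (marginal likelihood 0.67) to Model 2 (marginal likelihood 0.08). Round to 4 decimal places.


BF12 = marginal likelihood of M1 / marginal likelihood of M2
= 0.67/0.08
= 8.375

8.375


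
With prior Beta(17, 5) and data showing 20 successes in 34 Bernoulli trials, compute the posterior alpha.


Conjugate update: alpha_posterior = alpha_prior + k
= 17 + 20 = 37

37


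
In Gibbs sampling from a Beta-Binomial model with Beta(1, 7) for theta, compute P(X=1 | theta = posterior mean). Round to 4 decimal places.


Posterior mean = alpha/(alpha+beta) = 1/8 = 0.125
P(X=1|theta=mean) = theta = 0.125

0.125


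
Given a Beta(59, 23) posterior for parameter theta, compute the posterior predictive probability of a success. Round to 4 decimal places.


For a Beta-Bernoulli model, the predictive probability is the mean:
P(success) = 59/(59+23) = 59/82 = 0.7195

0.7195


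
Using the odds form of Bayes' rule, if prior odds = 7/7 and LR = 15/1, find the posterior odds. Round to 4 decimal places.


Bayes' rule in odds form: posterior odds = prior odds * LR
= (7 * 15) / (7 * 1)
= 105/7 = 15.0

15.0


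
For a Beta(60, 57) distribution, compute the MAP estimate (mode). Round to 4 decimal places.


MAP = mode = (a-1)/(a+b-2)
= (60-1)/(60+57-2)
= 59/115 = 0.513

0.513


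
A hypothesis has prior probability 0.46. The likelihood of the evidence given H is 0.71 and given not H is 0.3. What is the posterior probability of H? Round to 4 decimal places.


Using Bayes' theorem:
P(E) = 0.46 * 0.71 + 0.54 * 0.3
P(E) = 0.4886
P(H|E) = (0.46 * 0.71) / 0.4886 = 0.6684

0.6684


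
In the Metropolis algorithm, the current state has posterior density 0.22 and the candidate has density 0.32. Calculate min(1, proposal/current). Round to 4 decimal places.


Ratio = 0.32/0.22 = 1.4545
Acceptance probability = min(1, 1.4545)
= 1.0

1.0


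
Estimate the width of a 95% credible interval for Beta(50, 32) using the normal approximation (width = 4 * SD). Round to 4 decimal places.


For Beta(a,b): Var = ab/((a+b)^2(a+b+1))
Var = 0.0029, SD = 0.0535
Approximate 95% CI width = 4 * 0.0535 = 0.2142

0.2142


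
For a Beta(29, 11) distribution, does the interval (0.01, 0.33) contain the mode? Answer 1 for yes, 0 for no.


Mode of Beta(a,b) = (a-1)/(a+b-2)
= (29-1)/(29+11-2) = 0.7368
Check: 0.01 <= 0.7368 <= 0.33?
Result: 0

0


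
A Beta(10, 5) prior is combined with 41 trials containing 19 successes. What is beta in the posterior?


In conjugate updating:
beta_posterior = beta_prior + (n - k)
= 5 + (41 - 19)
= 5 + 22 = 27

27


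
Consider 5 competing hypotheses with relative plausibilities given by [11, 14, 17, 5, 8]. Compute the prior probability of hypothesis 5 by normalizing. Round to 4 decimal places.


Sum of weights = 11 + 14 + 17 + 5 + 8 = 55
Normalized prior for H5 = 8 / 55
= 0.1455

0.1455


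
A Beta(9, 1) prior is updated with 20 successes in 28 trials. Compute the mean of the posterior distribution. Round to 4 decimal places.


After update: Beta(29, 9)
Mean = 29 / (29 + 9) = 29 / 38
= 0.7632

0.7632


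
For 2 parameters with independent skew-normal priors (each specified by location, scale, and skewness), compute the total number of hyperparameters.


A skew-normal prior has 3 hyperparameters per parameter.
Total = 2 * 3 = 6

6


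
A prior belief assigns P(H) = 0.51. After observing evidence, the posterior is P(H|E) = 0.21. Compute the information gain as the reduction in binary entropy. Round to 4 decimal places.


H(prior) = -0.51*log2(0.51) - 0.49*log2(0.49)
= 0.9997
H(post) = -0.21*log2(0.21) - 0.79*log2(0.79)
= 0.7415
IG = 0.9997 - 0.7415 = 0.2582

0.2582


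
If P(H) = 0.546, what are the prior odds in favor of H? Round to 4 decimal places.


Prior odds = P(H) / (1 - P(H))
= 0.546 / 0.454
= 1.2026

1.2026


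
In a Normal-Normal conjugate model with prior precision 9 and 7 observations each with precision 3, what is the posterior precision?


Posterior precision = prior precision + n * observation precision
= 9 + 7 * 3
= 9 + 21 = 30

30


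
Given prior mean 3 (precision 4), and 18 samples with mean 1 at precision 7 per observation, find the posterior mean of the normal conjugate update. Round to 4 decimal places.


The posterior mean is a precision-weighted average of prior and data.
Post. prec. = 4 + 126 = 130
Post. mean = (12 + 126)/130 = 138/130 = 1.0615

1.0615


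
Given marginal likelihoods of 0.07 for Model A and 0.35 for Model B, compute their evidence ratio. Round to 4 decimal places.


Ratio = ML(A) / ML(B) = 0.07/0.35
= 0.2

0.2


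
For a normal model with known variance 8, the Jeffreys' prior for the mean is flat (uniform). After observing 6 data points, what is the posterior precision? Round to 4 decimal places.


Jeffreys' prior for normal mean (known variance) is flat.
Prior precision = 0.
Posterior precision = prior_prec + n/sigma^2 = 0 + 6/8
= 0.75

0.75


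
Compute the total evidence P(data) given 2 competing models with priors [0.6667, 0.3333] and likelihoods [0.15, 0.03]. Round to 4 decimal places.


Marginal likelihood = sum P(model_i) * P(data|model_i)
Model 1: 0.6667 * 0.15 = 0.1
Model 2: 0.3333 * 0.03 = 0.01
Total = 0.11

0.11


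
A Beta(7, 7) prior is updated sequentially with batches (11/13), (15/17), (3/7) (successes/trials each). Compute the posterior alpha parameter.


Sequential conjugate updating is equivalent to a single batch update.
Total successes across all batches = 29
alpha_posterior = alpha_prior + total_successes = 7 + 29
= 36

36


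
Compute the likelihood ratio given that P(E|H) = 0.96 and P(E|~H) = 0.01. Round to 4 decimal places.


LR = P(E|H) / P(E|~H)
= 0.96 / 0.01 = 96.0

96.0


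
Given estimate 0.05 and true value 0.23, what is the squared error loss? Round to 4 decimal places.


Squared error = (estimate - true)^2
Difference = -0.18
Loss = -0.18^2 = 0.0324

0.0324


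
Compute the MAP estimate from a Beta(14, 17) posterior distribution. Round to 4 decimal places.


MAP = mode of Beta distribution
= (alpha - 1)/(alpha + beta - 2)
= (14-1)/(14+17-2)
= 13/29 = 0.4483

0.4483


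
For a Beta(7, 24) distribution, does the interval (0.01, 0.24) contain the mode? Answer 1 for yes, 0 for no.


Mode of Beta(a,b) = (a-1)/(a+b-2)
= (7-1)/(7+24-2) = 0.2069
Check: 0.01 <= 0.2069 <= 0.24?
Result: 1

1


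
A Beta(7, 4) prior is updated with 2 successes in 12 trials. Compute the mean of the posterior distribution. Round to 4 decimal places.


After update: Beta(9, 14)
Mean = 9 / (9 + 14) = 9 / 23
= 0.3913

0.3913


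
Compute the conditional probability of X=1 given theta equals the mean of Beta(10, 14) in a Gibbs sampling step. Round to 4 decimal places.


Mean of Beta(10, 14) = 0.4167
P(X=1 | theta=0.4167) = 0.4167

0.4167


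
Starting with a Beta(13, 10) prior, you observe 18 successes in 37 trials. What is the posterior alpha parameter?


For a Beta-Binomial conjugate model:
Posterior alpha = prior alpha + number of successes
= 13 + 18 = 31

31


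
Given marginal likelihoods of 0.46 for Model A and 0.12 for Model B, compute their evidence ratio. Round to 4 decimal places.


Ratio = ML(A) / ML(B) = 0.46/0.12
= 3.8333

3.8333


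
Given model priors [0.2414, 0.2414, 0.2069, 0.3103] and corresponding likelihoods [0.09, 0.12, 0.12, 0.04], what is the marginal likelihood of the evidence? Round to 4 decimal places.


P(E) = sum_i P(M_i) P(E|M_i)
= 0.0217 + 0.029 + 0.0248 + 0.0124
= 0.0879

0.0879


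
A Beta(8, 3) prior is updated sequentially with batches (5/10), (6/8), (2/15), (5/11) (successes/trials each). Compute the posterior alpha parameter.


Sequential conjugate updating is equivalent to a single batch update.
Total successes across all batches = 18
alpha_posterior = alpha_prior + total_successes = 8 + 18
= 26

26


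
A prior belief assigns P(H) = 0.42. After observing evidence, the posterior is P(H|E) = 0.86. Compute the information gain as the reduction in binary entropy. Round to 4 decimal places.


H(prior) = -0.42*log2(0.42) - 0.58*log2(0.58)
= 0.9815
H(post) = -0.86*log2(0.86) - 0.14*log2(0.14)
= 0.5842
IG = 0.9815 - 0.5842 = 0.3972

0.3972


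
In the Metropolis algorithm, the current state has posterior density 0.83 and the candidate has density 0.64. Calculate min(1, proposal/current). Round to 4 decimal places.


Ratio = 0.64/0.83 = 0.7711
Acceptance probability = min(1, 0.7711)
= 0.7711

0.7711


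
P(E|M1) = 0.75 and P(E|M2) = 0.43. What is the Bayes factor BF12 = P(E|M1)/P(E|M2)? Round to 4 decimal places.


Bayes factor BF12 = P(E|M1) / P(E|M2)
= 0.75 / 0.43
= 1.7442

1.7442


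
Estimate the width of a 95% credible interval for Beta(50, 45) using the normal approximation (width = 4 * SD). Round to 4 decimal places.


For Beta(a,b): Var = ab/((a+b)^2(a+b+1))
Var = 0.0026, SD = 0.051
Approximate 95% CI width = 4 * 0.051 = 0.2038

0.2038


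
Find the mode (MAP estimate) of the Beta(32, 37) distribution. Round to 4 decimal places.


For Beta(a,b) with a,b > 1:
Mode = (a-1)/(a+b-2) = (32-1)/(69-2)
= 31/67 = 0.4627

0.4627


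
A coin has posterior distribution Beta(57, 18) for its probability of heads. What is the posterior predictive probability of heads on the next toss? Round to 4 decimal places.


Posterior predictive = E[theta] = alpha/(alpha+beta)
= 57/75
= 0.76

0.76


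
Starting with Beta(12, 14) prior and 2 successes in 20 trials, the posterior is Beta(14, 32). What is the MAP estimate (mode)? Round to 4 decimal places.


The mode of Beta(a, b) when a > 1 and b > 1 is (a-1)/(a+b-2)
= (14 - 1) / (14 + 32 - 2)
= 13 / 44
= 0.2955

0.2955


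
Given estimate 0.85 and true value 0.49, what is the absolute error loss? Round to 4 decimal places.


Absolute error = |estimate - true|
= |0.36| = 0.36

0.36


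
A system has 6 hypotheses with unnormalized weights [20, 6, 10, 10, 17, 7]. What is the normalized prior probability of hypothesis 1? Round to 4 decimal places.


The normalized prior is the weight divided by the total.
Total weight = 70
P(H1) = 20 / 70 = 0.2857

0.2857


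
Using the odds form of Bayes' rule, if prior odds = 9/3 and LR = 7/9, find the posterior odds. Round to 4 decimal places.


Bayes' rule in odds form: posterior odds = prior odds * LR
= (9 * 7) / (3 * 9)
= 63/27 = 2.3333

2.3333


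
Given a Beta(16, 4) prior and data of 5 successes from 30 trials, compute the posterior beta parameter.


Number of failures = 30 - 5 = 25
Posterior beta = 4 + 25 = 29

29


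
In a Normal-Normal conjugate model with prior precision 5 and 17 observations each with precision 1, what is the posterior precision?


Posterior precision = prior precision + n * observation precision
= 5 + 17 * 1
= 5 + 17 = 22

22


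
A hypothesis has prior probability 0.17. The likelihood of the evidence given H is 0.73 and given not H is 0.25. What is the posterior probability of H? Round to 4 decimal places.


Using Bayes' theorem:
P(E) = 0.17 * 0.73 + 0.83 * 0.25
P(E) = 0.3316
P(H|E) = (0.17 * 0.73) / 0.3316 = 0.3742

0.3742


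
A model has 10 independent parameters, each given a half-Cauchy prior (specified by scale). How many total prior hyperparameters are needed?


Each half-Cauchy prior needs 1 hyperparameter (scale).
Total = 1 * 10 = 10

10


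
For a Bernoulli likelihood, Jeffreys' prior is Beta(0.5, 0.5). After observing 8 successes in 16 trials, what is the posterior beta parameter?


Jeffreys' prior for Bernoulli is Beta(0.5, 0.5).
Posterior is Beta(0.5 + k, 0.5 + n - k).
Posterior beta = 0.5 + (n - k) = 0.5 + 8 = 8.5

8.5


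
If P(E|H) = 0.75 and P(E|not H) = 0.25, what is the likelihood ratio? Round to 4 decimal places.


Likelihood ratio = P(E|H) / P(E|not H)
= 0.75 / 0.25
= 3.0

3.0


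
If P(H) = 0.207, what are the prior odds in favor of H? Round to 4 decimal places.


Prior odds = P(H) / (1 - P(H))
= 0.207 / 0.793
= 0.261

0.261


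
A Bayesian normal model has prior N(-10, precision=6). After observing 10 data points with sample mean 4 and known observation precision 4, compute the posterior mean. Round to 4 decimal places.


Posterior mean = (prior_precision * prior_mean + n * data_precision * data_mean) / (prior_precision + n * data_precision)
Numerator = 6*-10 + 10*4*4 = 100
Denominator = 6 + 10*4 = 46
Posterior mean = 2.1739

2.1739


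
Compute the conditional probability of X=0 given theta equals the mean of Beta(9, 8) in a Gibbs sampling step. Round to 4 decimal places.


Mean of Beta(9, 8) = 0.5294
P(X=0 | theta=0.5294) = 0.4706

0.4706


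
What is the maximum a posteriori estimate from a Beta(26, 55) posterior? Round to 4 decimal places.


The MAP estimate equals the mode of the distribution.
Mode of Beta(a,b) = (a-1)/(a+b-2)
= 25/79
= 0.3165

0.3165


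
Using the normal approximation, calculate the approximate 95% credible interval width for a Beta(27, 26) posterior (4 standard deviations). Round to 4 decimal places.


Var(Beta) = 27*26/(53^2 * 54) = 0.0046
SD = 0.068
Width ~ 4*SD = 0.2721

0.2721


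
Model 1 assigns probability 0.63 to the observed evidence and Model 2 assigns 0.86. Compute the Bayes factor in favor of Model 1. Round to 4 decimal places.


BF = P(data|M1) / P(data|M2)
= 0.63 / 0.86 = 0.7326

0.7326


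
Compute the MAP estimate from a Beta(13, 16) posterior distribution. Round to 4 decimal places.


MAP = mode of Beta distribution
= (alpha - 1)/(alpha + beta - 2)
= (13-1)/(13+16-2)
= 12/27 = 0.4444

0.4444


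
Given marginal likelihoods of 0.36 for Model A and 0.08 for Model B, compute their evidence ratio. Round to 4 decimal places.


Ratio = ML(A) / ML(B) = 0.36/0.08
= 4.5

4.5


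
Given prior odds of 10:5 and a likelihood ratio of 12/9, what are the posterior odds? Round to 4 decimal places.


Posterior odds = prior odds * LR
Prior odds = 10/5 = 2.0
LR = 12/9 = 1.3333
Posterior odds = 2.0 * 1.3333 = 2.6667

2.6667


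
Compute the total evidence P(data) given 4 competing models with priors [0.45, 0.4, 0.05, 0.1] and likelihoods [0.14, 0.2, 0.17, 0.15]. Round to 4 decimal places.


Marginal likelihood = sum P(model_i) * P(data|model_i)
Model 1: 0.45 * 0.14 = 0.063
Model 2: 0.4 * 0.2 = 0.08
Model 3: 0.05 * 0.17 = 0.0085
Model 4: 0.1 * 0.15 = 0.015
Total = 0.1665

0.1665


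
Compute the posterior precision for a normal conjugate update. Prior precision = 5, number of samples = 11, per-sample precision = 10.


tau_post = tau_0 + n * tau
= 5 + 11 * 10 = 115

115


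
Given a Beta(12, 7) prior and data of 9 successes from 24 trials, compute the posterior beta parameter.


Number of failures = 24 - 9 = 15
Posterior beta = 7 + 15 = 22

22


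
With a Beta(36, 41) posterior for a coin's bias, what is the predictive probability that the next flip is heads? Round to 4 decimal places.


The predictive probability equals the posterior mean.
P(next = heads) = alpha / (alpha + beta)
= 36 / 77 = 0.4675

0.4675


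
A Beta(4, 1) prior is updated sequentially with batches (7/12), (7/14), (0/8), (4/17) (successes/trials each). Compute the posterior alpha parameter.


Sequential conjugate updating is equivalent to a single batch update.
Total successes across all batches = 18
alpha_posterior = alpha_prior + total_successes = 4 + 18
= 22

22


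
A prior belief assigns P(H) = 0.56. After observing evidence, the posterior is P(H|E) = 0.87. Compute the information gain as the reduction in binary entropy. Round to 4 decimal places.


H(prior) = -0.56*log2(0.56) - 0.44*log2(0.44)
= 0.9896
H(post) = -0.87*log2(0.87) - 0.13*log2(0.13)
= 0.5574
IG = 0.9896 - 0.5574 = 0.4321

0.4321


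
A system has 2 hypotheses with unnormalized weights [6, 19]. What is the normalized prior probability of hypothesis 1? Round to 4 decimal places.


The normalized prior is the weight divided by the total.
Total weight = 25
P(H1) = 6 / 25 = 0.24

0.24


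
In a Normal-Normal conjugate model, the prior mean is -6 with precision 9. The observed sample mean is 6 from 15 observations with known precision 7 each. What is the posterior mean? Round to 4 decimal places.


Posterior precision = tau0 + n*tau = 9 + 15*7 = 114
Posterior mean = (tau0*mu0 + n*tau*xbar) / posterior_precision
= (9*-6 + 15*7*6) / 114
= 576 / 114 = 5.0526

5.0526


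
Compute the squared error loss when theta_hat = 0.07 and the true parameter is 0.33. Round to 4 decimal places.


L = (theta_hat - theta_true)^2
= (0.07 - 0.33)^2
= -0.26^2 = 0.0676

0.0676


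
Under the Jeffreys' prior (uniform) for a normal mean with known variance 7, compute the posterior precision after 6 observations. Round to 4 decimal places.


Prior precision = 0 (flat prior).
Post. prec. = 0 + n/var = 6/7 = 0.8571

0.8571


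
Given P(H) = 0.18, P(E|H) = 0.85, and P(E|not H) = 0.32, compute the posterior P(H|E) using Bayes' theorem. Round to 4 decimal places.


By Bayes' theorem: P(H|E) = P(E|H)*P(H) / P(E)
P(E) = P(E|H)*P(H) + P(E|not H)*P(not H)
P(E) = 0.85*0.18 + 0.32*0.82 = 0.4154
P(H|E) = 0.85*0.18 / 0.4154 = 0.3683

0.3683


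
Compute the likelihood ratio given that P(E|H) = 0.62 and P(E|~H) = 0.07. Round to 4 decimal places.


LR = P(E|H) / P(E|~H)
= 0.62 / 0.07 = 8.8571

8.8571


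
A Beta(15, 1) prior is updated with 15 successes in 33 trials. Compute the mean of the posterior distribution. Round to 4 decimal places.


After update: Beta(30, 19)
Mean = 30 / (30 + 19) = 30 / 49
= 0.6122

0.6122


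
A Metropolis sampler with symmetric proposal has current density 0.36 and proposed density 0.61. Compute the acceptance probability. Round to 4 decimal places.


For symmetric proposals, acceptance = min(1, pi(x*)/pi(x))
= min(1, 0.61/0.36)
= min(1, 1.6944) = 1.0

1.0


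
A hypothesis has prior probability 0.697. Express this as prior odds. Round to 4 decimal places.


Odds = P(H) / P(not H) = 0.697 / 0.303
= 2.3003

2.3003


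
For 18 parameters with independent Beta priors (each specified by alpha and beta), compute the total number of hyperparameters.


A Beta prior has 2 hyperparameters per parameter.
Total = 18 * 2 = 36

36


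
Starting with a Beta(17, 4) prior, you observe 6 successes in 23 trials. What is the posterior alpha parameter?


For a Beta-Binomial conjugate model:
Posterior alpha = prior alpha + number of successes
= 17 + 6 = 23

23


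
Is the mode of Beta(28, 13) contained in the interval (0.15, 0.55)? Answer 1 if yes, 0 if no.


Mode = (a-1)/(a+b-2) = 27/39 = 0.6923
Interval: (0.15, 0.55)
Contains mode? 0

0


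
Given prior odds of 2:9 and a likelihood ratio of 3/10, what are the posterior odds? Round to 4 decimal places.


Posterior odds = prior odds * LR
Prior odds = 2/9 = 0.2222
LR = 3/10 = 0.3
Posterior odds = 0.2222 * 0.3 = 0.0667

0.0667


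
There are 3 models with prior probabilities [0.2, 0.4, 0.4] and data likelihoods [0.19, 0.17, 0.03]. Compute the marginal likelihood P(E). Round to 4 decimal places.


P(E) = sum over models of P(M_i) * P(E|M_i)
= 0.2*0.19 + 0.4*0.17 + 0.4*0.03
= 0.118

0.118


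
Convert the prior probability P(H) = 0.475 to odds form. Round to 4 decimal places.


P(not H) = 1 - 0.475 = 0.525
Odds = 0.475 / 0.525 = 0.9048

0.9048


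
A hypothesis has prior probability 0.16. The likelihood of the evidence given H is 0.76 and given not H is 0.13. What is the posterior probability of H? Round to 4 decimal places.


Using Bayes' theorem:
P(E) = 0.16 * 0.76 + 0.84 * 0.13
P(E) = 0.2308
P(H|E) = (0.16 * 0.76) / 0.2308 = 0.5269

0.5269


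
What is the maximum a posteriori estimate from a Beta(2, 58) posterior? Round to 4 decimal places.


The MAP estimate equals the mode of the distribution.
Mode of Beta(a,b) = (a-1)/(a+b-2)
= 1/58
= 0.0172

0.0172


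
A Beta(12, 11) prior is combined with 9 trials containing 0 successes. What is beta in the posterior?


In conjugate updating:
beta_posterior = beta_prior + (n - k)
= 11 + (9 - 0)
= 11 + 9 = 20

20


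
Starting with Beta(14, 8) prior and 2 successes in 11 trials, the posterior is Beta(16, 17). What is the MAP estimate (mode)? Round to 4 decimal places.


The mode of Beta(a, b) when a > 1 and b > 1 is (a-1)/(a+b-2)
= (16 - 1) / (16 + 17 - 2)
= 15 / 31
= 0.4839

0.4839


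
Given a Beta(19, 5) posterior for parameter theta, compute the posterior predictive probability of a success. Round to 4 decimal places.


For a Beta-Bernoulli model, the predictive probability is the mean:
P(success) = 19/(19+5) = 19/24 = 0.7917

0.7917


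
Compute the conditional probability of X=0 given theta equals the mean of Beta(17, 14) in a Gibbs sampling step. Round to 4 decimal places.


Mean of Beta(17, 14) = 0.5484
P(X=0 | theta=0.5484) = 0.4516

0.4516


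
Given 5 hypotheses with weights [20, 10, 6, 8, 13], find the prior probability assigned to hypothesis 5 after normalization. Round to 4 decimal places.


To normalize, divide each weight by the sum of all weights.
Sum = 57
Prior(H5) = 13/57 = 0.2281

0.2281


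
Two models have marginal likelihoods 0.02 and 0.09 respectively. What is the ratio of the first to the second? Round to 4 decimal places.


Evidence ratio = 0.02 / 0.09
= 0.2222

0.2222


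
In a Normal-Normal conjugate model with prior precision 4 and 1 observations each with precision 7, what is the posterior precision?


Posterior precision = prior precision + n * observation precision
= 4 + 1 * 7
= 4 + 7 = 11

11


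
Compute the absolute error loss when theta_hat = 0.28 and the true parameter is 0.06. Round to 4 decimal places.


L = |theta_hat - theta_true|
= |0.28 - 0.06| = 0.22

0.22


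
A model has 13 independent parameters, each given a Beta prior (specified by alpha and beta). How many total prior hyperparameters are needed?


Each Beta prior needs 2 hyperparameters (alpha and beta).
Total = 2 * 13 = 26

26


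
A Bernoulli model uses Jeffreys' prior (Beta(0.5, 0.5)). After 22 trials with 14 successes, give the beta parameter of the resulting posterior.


Posterior = Beta(prior_alpha + successes, prior_beta + failures)
= Beta(0.5 + 14, 0.5 + 8)
Posterior beta = 0.5 + (n - k) = 0.5 + 8 = 8.5

8.5


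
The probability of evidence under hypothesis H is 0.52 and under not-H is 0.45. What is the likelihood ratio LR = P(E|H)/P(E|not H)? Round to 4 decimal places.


LR = 0.52 / 0.45
= 1.1556

1.1556


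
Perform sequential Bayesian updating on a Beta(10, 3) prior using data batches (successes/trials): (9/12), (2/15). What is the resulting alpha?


Accumulate successes: 11
Posterior alpha = prior alpha + sum of successes
= 10 + 11 = 21

21


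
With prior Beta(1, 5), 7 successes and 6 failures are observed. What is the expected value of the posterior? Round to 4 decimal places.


Posterior = Beta(8, 11)
E[theta] = alpha/(alpha+beta)
= 8/19 = 0.4211

0.4211


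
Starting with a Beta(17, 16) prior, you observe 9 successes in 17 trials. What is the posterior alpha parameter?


For a Beta-Binomial conjugate model:
Posterior alpha = prior alpha + number of successes
= 17 + 9 = 26

26


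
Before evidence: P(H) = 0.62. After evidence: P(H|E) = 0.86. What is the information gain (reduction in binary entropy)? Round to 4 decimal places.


Prior entropy = 0.958
Posterior entropy = 0.5842
Information gain = 0.958 - 0.5842 = 0.3738

0.3738


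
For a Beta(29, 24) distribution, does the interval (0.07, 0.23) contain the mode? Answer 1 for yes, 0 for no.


Mode of Beta(a,b) = (a-1)/(a+b-2)
= (29-1)/(29+24-2) = 0.549
Check: 0.07 <= 0.549 <= 0.23?
Result: 0

0


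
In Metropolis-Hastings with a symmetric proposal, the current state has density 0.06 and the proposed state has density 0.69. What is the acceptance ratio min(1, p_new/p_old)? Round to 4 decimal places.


Ratio = p_new / p_old = 0.69 / 0.06 = 11.5
Acceptance = min(1, 11.5) = 1.0

1.0


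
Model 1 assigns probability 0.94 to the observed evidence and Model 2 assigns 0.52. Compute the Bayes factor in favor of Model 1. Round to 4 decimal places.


BF = P(data|M1) / P(data|M2)
= 0.94 / 0.52 = 1.8077

1.8077


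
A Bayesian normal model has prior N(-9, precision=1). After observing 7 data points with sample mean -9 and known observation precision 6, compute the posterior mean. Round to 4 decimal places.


Posterior mean = (prior_precision * prior_mean + n * data_precision * data_mean) / (prior_precision + n * data_precision)
Numerator = 1*-9 + 7*6*-9 = -387
Denominator = 1 + 7*6 = 43
Posterior mean = -9.0

-9.0


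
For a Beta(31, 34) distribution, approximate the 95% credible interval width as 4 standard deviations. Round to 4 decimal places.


Variance of Beta(a,b) = ab / ((a+b)^2 * (a+b+1))
= 31*34 / ((65)^2 * 66)
= 0.0038
SD = sqrt(0.0038) = 0.0615
Width = 4 * SD = 0.2459

0.2459


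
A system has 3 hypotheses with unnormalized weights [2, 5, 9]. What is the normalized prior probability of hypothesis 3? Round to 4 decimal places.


The normalized prior is the weight divided by the total.
Total weight = 16
P(H3) = 9 / 16 = 0.5625

0.5625


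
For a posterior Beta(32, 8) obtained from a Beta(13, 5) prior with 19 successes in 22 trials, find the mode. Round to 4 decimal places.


Mode = (alpha - 1) / (alpha + beta - 2)
= 31 / 38
= 0.8158

0.8158


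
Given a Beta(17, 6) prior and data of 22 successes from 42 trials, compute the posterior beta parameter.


Number of failures = 42 - 22 = 20
Posterior beta = 6 + 20 = 26

26


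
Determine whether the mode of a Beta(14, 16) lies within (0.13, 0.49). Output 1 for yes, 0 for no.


First find the mode: (a-1)/(a+b-2) = 0.4643
Is 0.4643 in (0.13, 0.49)? 1

1


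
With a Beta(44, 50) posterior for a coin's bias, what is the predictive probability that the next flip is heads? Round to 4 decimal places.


The predictive probability equals the posterior mean.
P(next = heads) = alpha / (alpha + beta)
= 44 / 94 = 0.4681

0.4681


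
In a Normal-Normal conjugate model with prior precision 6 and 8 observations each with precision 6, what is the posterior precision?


Posterior precision = prior precision + n * observation precision
= 6 + 8 * 6
= 6 + 48 = 54

54


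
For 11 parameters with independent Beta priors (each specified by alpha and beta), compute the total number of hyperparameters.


A Beta prior has 2 hyperparameters per parameter.
Total = 11 * 2 = 22

22


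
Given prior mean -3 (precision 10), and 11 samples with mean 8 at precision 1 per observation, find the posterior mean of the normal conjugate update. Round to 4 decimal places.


The posterior mean is a precision-weighted average of prior and data.
Post. prec. = 10 + 11 = 21
Post. mean = (-30 + 88)/21 = 58/21 = 2.7619

2.7619


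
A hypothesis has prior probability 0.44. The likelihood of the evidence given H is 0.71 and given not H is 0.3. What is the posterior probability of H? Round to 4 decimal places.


Using Bayes' theorem:
P(E) = 0.44 * 0.71 + 0.56 * 0.3
P(E) = 0.4804
P(H|E) = (0.44 * 0.71) / 0.4804 = 0.6503

0.6503


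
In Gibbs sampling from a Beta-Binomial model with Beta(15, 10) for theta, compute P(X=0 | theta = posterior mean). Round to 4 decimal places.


Posterior mean = alpha/(alpha+beta) = 15/25 = 0.6
P(X=0|theta=mean) = 1 - theta = 0.4

0.4


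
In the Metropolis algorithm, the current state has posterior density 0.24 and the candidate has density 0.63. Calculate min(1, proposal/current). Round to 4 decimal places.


Ratio = 0.63/0.24 = 2.625
Acceptance probability = min(1, 2.625)
= 1.0

1.0


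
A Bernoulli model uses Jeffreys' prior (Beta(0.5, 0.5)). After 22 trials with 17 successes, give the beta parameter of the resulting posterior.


Posterior = Beta(prior_alpha + successes, prior_beta + failures)
= Beta(0.5 + 17, 0.5 + 5)
Posterior beta = 0.5 + (n - k) = 0.5 + 5 = 5.5

5.5


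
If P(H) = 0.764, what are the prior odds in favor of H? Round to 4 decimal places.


Prior odds = P(H) / (1 - P(H))
= 0.764 / 0.236
= 3.2373

3.2373


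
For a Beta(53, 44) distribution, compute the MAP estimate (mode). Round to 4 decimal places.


MAP = mode = (a-1)/(a+b-2)
= (53-1)/(53+44-2)
= 52/95 = 0.5474

0.5474


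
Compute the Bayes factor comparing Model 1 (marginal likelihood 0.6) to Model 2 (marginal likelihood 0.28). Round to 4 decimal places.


BF12 = marginal likelihood of M1 / marginal likelihood of M2
= 0.6/0.28
= 2.1429

2.1429


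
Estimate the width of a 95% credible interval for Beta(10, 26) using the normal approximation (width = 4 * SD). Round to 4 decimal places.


For Beta(a,b): Var = ab/((a+b)^2(a+b+1))
Var = 0.0054, SD = 0.0736
Approximate 95% CI width = 4 * 0.0736 = 0.2945

0.2945


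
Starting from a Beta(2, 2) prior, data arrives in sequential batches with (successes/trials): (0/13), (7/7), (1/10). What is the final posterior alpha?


In sequential Bayesian updating, we sum all successes.
Total successes = 8
Final alpha = 2 + 8 = 10

10


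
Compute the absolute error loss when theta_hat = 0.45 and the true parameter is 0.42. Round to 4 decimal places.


L = |theta_hat - theta_true|
= |0.45 - 0.42| = 0.03

0.03


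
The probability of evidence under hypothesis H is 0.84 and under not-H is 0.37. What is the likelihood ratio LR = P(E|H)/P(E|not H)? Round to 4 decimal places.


LR = 0.84 / 0.37
= 2.2703

2.2703


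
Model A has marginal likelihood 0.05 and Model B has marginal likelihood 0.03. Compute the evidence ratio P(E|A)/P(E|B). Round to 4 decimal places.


Evidence ratio = P(E|A) / P(E|B)
= 0.05 / 0.03
= 1.6667

1.6667


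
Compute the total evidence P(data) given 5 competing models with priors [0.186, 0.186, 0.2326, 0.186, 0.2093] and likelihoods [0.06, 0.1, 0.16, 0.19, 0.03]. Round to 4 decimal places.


Marginal likelihood = sum P(model_i) * P(data|model_i)
Model 1: 0.186 * 0.06 = 0.0112
Model 2: 0.186 * 0.1 = 0.0186
Model 3: 0.2326 * 0.16 = 0.0372
Model 4: 0.186 * 0.19 = 0.0353
Model 5: 0.2093 * 0.03 = 0.0063
Total = 0.1086

0.1086


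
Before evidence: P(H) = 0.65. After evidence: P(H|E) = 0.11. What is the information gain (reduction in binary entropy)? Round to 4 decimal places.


Prior entropy = 0.9341
Posterior entropy = 0.4999
Information gain = 0.9341 - 0.4999 = 0.4342

0.4342


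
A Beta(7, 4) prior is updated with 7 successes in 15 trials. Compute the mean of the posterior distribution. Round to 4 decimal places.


After update: Beta(14, 12)
Mean = 14 / (14 + 12) = 14 / 26
= 0.5385

0.5385


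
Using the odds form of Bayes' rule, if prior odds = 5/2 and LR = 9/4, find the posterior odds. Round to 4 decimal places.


Bayes' rule in odds form: posterior odds = prior odds * LR
= (5 * 9) / (2 * 4)
= 45/8 = 5.625

5.625


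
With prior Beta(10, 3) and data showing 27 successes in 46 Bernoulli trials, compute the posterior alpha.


Conjugate update: alpha_posterior = alpha_prior + k
= 10 + 27 = 37

37


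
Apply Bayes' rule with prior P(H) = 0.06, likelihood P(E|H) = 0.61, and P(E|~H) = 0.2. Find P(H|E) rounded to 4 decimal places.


Step 1: Compute marginal P(E) = P(E|H)P(H) + P(E|~H)P(~H)
= 0.61*0.06 + 0.2*0.94 = 0.2246
Step 2: P(H|E) = P(E|H)P(H)/P(E) = 0.0366/0.2246
= 0.163

0.163


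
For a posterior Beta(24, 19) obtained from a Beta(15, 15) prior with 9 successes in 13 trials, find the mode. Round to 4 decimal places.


Mode = (alpha - 1) / (alpha + beta - 2)
= 23 / 41
= 0.561

0.561


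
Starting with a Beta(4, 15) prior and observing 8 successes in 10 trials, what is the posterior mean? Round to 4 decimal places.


Posterior parameters: alpha = 4 + 8 = 12
beta = 15 + 2 = 17
Posterior mean = alpha / (alpha + beta) = 12 / 29
= 0.4138

0.4138


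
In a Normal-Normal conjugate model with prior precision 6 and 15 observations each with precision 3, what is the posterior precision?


Posterior precision = prior precision + n * observation precision
= 6 + 15 * 3
= 6 + 45 = 51

51


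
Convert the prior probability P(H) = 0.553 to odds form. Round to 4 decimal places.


P(not H) = 1 - 0.553 = 0.447
Odds = 0.553 / 0.447 = 1.2371

1.2371


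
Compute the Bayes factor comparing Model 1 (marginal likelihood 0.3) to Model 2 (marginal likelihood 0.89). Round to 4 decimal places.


BF12 = marginal likelihood of M1 / marginal likelihood of M2
= 0.3/0.89
= 0.3371

0.3371


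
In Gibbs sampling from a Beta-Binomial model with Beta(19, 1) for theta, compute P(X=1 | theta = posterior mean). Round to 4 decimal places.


Posterior mean = alpha/(alpha+beta) = 19/20 = 0.95
P(X=1|theta=mean) = theta = 0.95

0.95


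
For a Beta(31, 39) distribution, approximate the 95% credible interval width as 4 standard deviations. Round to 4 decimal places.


Variance of Beta(a,b) = ab / ((a+b)^2 * (a+b+1))
= 31*39 / ((70)^2 * 71)
= 0.0035
SD = sqrt(0.0035) = 0.059
Width = 4 * SD = 0.2358

0.2358


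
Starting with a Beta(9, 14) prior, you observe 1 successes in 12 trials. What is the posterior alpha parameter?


For a Beta-Binomial conjugate model:
Posterior alpha = prior alpha + number of successes
= 9 + 1 = 10

10


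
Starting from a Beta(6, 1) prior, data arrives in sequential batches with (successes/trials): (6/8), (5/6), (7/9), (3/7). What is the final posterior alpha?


In sequential Bayesian updating, we sum all successes.
Total successes = 21
Final alpha = 6 + 21 = 27

27


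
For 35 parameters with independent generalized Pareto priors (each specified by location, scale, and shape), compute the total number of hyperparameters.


A generalized Pareto prior has 3 hyperparameters per parameter.
Total = 35 * 3 = 105

105


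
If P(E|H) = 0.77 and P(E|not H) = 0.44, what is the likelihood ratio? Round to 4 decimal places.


Likelihood ratio = P(E|H) / P(E|not H)
= 0.77 / 0.44
= 1.75

1.75


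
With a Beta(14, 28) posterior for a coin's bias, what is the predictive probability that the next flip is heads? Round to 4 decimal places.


The predictive probability equals the posterior mean.
P(next = heads) = alpha / (alpha + beta)
= 14 / 42 = 0.3333

0.3333


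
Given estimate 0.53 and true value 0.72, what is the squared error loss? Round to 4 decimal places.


Squared error = (estimate - true)^2
Difference = -0.19
Loss = -0.19^2 = 0.0361

0.0361


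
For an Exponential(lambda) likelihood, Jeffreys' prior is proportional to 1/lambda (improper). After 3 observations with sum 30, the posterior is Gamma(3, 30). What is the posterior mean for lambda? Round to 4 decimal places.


Posterior = Gamma(n, sum_x) = Gamma(3, 30)
Posterior mean = shape/rate = 3/30
= 0.1

0.1


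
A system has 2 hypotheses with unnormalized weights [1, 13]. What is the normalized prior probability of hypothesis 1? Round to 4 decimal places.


The normalized prior is the weight divided by the total.
Total weight = 14
P(H1) = 1 / 14 = 0.0714

0.0714


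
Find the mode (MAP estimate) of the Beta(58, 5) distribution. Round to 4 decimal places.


For Beta(a,b) with a,b > 1:
Mode = (a-1)/(a+b-2) = (58-1)/(63-2)
= 57/61 = 0.9344

0.9344


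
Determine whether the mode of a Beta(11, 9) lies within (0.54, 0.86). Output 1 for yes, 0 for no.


First find the mode: (a-1)/(a+b-2) = 0.5556
Is 0.5556 in (0.54, 0.86)? 1

1


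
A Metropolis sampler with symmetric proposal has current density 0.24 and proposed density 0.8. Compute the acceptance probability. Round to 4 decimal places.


For symmetric proposals, acceptance = min(1, pi(x*)/pi(x))
= min(1, 0.8/0.24)
= min(1, 3.3333) = 1.0

1.0


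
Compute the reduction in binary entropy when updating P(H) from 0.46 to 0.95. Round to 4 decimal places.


H_before = -p*log2(p) - (1-p)*log2(1-p) for p=0.46: 0.9954
H_after for p=0.95: 0.2864
Reduction = 0.9954 - 0.2864 = 0.709

0.709


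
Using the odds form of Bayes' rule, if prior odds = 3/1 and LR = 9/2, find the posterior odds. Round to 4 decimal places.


Bayes' rule in odds form: posterior odds = prior odds * LR
= (3 * 9) / (1 * 2)
= 27/2 = 13.5

13.5


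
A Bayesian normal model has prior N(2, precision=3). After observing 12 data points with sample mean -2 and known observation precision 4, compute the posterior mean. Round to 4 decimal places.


Posterior mean = (prior_precision * prior_mean + n * data_precision * data_mean) / (prior_precision + n * data_precision)
Numerator = 3*2 + 12*4*-2 = -90
Denominator = 3 + 12*4 = 51
Posterior mean = -1.7647

-1.7647
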